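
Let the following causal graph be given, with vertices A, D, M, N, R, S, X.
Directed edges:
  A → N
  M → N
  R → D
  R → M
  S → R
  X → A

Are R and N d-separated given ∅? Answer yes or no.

Bayes-Ball from R | ∅ reaches {D,M,N,S}.
N ∈ reach(R|∅) ⇒ R ⊥̸ N | ∅.

No — R and N are d-connected given ∅.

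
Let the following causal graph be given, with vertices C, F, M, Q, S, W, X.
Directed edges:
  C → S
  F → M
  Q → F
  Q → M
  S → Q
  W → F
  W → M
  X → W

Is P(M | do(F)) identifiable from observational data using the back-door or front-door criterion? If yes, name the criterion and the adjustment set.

P(M|do(F)): backdoor, adjust for {Q, W}.

desc(F)\{F}={M}; candidates ⊆ {C,Q,S,W,X}.
size 0: {}; under {} F still reaches {C,M,Q,S,W,X} ∋ M.
size 1: {C}, {Q}, {S} …(+2); under {C} F still reaches {M,Q,S,W,X} ∋ M.
{Q,W}: F⊥M given {Q,W} in G with F→· removed — back-door holds.
P(M|do(F)) = Σ_{Q,W} P(M|F,Q,W)·P(Q,W).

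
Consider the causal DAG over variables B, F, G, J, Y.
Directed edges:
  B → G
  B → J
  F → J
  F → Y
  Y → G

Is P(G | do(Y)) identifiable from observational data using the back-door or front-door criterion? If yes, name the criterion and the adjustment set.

P(G|do(Y)): backdoor, adjust for ∅.

desc(Y)\{Y}={G}; candidates ⊆ {B,F,J}.
∅: Y⊥G given ∅ in G with Y→· removed — back-door holds.
P(G|do(Y)) = P(G|Y) — no adjustment needed.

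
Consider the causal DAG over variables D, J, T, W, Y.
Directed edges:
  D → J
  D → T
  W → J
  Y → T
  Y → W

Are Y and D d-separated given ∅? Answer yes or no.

Bayes-Ball from Y | ∅ reaches {J,T,W}.
D ∉ reach(Y|∅) ⇒ Y ⊥ D | ∅.

Yes — Y ⊥ D | ∅.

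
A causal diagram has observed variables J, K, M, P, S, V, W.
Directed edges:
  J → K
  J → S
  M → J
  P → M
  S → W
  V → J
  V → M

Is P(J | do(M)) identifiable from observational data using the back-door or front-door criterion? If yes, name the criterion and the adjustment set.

desc(M)\{M}={J,K,S,W}; candidates ⊆ {P,V}.
size 0: {}; under {} M still reaches {J,K,P,S,V,W} ∋ J.
{V}: M⊥J given {V} in G with M→· removed — back-door holds.
P(J|do(M)) = Σ_{V} P(J|M,V)·P(V).

P(J|do(M)): backdoor, adjust for {V}.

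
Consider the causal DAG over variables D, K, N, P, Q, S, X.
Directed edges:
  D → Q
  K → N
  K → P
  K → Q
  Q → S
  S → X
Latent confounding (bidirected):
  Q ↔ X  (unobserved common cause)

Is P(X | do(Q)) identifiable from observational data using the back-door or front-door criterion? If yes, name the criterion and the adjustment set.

P(X|do(Q)): frontdoor, adjust for {S}.

desc(Q)\{Q}={S,X}; candidates ⊆ {D,K,N,P}.
Q↔X: latent back-door arc(s) into Q.
size 0: {}; under {} Q still reaches {D,K,N,P,X} ∋ X.
size 1: {D}, {K}, {N} …(+1); under {D} Q still reaches {K,N,P,X} ∋ X.
size 2: {D,K}, {D,N}, {D,P} …(+3); under {D,K} Q still reaches {X} ∋ X.
Q↔X cannot be blocked by any observed set — no back-door set.
{S}: (i) intercepts every directed Q→X path; (ii) no back-door Q→{S}; (iii) {Q} blocks every back-door {S}→X. Front-door holds.
P(X|do(Q)) = Σ_{S} P(S|Q) Σ_{Q'} P(X|S,Q')P(Q').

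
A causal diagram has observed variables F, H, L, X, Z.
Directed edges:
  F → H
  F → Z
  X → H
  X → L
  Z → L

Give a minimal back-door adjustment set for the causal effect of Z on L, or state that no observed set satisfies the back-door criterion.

desc(Z)\{Z}={L}; candidates ⊆ {F,H,X}.
∅: Z⊥L given ∅ in G with Z→· removed — back-door holds.

Z→L: minimal back-door set ∅.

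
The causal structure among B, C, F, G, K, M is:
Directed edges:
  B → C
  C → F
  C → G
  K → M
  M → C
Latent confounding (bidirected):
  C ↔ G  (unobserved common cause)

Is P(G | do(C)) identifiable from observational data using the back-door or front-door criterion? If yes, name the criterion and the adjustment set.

desc(C)\{C}={F,G}; candidates ⊆ {B,K,M}.
C↔G: latent back-door arc(s) into C.
size 0: {}; under {} C still reaches {B,G,K,M} ∋ G.
size 1: {B}, {K}, {M}; under {B} C still reaches {G,K,M} ∋ G.
size 2: {B,K}, {B,M}, {K,M}; under {B,K} C still reaches {G,M} ∋ G.
C↔G cannot be blocked by any observed set — no back-door set.
No mediator lies on a directed C→…→G path.
Neither criterion identifies P(G|do(C)) in this graph.

P(G|do(C)): not identifiable (no BD/FD set).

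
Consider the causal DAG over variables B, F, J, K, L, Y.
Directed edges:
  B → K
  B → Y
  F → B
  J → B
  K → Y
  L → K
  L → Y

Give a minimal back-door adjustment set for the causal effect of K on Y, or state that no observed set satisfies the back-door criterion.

desc(K)\{K}={Y}; candidates ⊆ {B,F,J,L}.
size 0: {}; under {} K still reaches {B,F,J,L,Y} ∋ Y.
size 1: {B}, {F}, {J} …(+1); under {B} K still reaches {L,Y} ∋ Y.
{B,L}: K⊥Y given {B,L} in G with K→· removed — back-door holds.

K→Y: minimal back-door set {B, L}.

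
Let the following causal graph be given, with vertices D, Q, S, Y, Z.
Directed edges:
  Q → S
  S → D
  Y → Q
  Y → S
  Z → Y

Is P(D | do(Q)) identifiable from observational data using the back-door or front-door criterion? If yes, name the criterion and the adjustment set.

P(D|do(Q)): backdoor, adjust for {Y}.

desc(Q)\{Q}={D,S}; candidates ⊆ {Y,Z}.
size 0: {}; under {} Q still reaches {D,S,Y,Z} ∋ D.
{Y}: Q⊥D given {Y} in G with Q→· removed — back-door holds.
P(D|do(Q)) = Σ_{Y} P(D|Q,Y)·P(Y).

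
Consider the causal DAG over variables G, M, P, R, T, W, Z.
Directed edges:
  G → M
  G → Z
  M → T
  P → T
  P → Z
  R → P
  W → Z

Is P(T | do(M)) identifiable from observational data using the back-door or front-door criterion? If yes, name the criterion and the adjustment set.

P(T|do(M)): backdoor, adjust for ∅.

desc(M)\{M}={T}; candidates ⊆ {G,P,R,W,Z}.
∅: M⊥T given ∅ in G with M→· removed — back-door holds.
P(T|do(M)) = P(T|M) — no adjustment needed.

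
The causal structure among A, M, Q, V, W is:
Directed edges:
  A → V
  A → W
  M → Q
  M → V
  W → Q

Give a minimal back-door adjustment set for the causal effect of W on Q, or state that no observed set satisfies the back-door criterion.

desc(W)\{W}={Q}; candidates ⊆ {A,M,V}.
∅: W⊥Q given ∅ in G with W→· removed — back-door holds.

W→Q: minimal back-door set ∅.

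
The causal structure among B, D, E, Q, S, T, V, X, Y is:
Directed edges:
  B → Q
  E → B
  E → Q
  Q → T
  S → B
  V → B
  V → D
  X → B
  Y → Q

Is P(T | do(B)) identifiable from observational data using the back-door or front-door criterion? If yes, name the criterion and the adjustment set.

desc(B)\{B}={Q,T}; candidates ⊆ {D,E,S,V,X,Y}.
size 0: {}; under {} B still reaches {D,E,Q,S,T,V,X} ∋ T.
{E}: B⊥T given {E} in G with B→· removed — back-door holds.
P(T|do(B)) = Σ_{E} P(T|B,E)·P(E).

P(T|do(B)): backdoor, adjust for {E}.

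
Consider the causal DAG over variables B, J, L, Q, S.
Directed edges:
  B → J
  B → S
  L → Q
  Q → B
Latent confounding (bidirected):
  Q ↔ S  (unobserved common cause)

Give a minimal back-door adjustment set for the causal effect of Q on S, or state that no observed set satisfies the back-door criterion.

Q→S: no observed back-door set.

desc(Q)\{Q}={B,J,S}; candidates ⊆ {L}.
Q↔S: latent back-door arc(s) into Q.
size 0: {}; under {} Q still reaches {L,S} ∋ S.
size 1: {L}; under {L} Q still reaches {S} ∋ S.
Q↔S cannot be blocked by any observed set — no back-door set.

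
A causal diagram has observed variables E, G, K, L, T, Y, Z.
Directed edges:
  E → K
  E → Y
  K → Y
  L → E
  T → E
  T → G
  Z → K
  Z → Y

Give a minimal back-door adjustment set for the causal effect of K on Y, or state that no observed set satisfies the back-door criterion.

desc(K)\{K}={Y}; candidates ⊆ {E,G,L,T,Z}.
size 0: {}; under {} K still reaches {E,G,L,T,Y,Z} ∋ Y.
size 1: {E}, {G}, {L} …(+2); under {E} K still reaches {Y,Z} ∋ Y.
{E,Z}: K⊥Y given {E,Z} in G with K→· removed — back-door holds.

K→Y: minimal back-door set {E, Z}.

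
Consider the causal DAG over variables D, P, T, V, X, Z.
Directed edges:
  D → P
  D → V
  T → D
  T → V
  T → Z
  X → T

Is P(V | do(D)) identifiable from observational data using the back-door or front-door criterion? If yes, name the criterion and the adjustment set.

desc(D)\{D}={P,V}; candidates ⊆ {T,X,Z}.
size 0: {}; under {} D still reaches {T,V,X,Z} ∋ V.
{T}: D⊥V given {T} in G with D→· removed — back-door holds.
P(V|do(D)) = Σ_{T} P(V|D,T)·P(T).

P(V|do(D)): backdoor, adjust for {T}.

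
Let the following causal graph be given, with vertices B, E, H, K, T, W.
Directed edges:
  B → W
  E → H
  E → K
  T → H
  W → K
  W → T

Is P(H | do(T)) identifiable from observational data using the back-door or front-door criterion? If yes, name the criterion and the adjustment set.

desc(T)\{T}={H}; candidates ⊆ {B,E,K,W}.
∅: T⊥H given ∅ in G with T→· removed — back-door holds.
P(H|do(T)) = P(H|T) — no adjustment needed.

P(H|do(T)): backdoor, adjust for ∅.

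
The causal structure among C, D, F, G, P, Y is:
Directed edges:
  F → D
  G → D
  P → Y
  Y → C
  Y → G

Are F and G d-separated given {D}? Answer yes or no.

No — F and G are d-connected given {D}.

Bayes-Ball from F | {D} reaches {C,G,P,Y}.
G ∈ reach(F|{D}) ⇒ F ⊥̸ G | {D}.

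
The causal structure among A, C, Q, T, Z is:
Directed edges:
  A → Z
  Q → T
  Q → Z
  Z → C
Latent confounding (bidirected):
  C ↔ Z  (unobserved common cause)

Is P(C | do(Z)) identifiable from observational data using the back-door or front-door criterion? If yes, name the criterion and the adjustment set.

desc(Z)\{Z}={C}; candidates ⊆ {A,Q,T}.
Z↔C: latent back-door arc(s) into Z.
size 0: {}; under {} Z still reaches {A,C,Q,T} ∋ C.
size 1: {A}, {Q}, {T}; under {A} Z still reaches {C,Q,T} ∋ C.
size 2: {A,Q}, {A,T}, {Q,T}; under {A,Q} Z still reaches {C} ∋ C.
Z↔C cannot be blocked by any observed set — no back-door set.
No mediator lies on a directed Z→…→C path.
Neither criterion identifies P(C|do(Z)) in this graph.

P(C|do(Z)): not identifiable (no BD/FD set).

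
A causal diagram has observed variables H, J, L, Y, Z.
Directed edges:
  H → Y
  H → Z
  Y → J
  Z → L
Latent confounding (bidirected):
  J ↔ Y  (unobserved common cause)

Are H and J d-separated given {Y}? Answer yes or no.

Bayes-Ball from H | {Y} reaches {J,L,Z}.
J ∈ reach(H|{Y}) ⇒ H ⊥̸ J | {Y}.

No — H and J are d-connected given {Y}.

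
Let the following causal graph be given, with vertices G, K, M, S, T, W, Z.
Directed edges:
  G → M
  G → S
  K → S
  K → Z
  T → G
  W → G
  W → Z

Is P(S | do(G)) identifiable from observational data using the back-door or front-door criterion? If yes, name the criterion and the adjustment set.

desc(G)\{G}={M,S}; candidates ⊆ {K,T,W,Z}.
∅: G⊥S given ∅ in G with G→· removed — back-door holds.
P(S|do(G)) = P(S|G) — no adjustment needed.

P(S|do(G)): backdoor, adjust for ∅.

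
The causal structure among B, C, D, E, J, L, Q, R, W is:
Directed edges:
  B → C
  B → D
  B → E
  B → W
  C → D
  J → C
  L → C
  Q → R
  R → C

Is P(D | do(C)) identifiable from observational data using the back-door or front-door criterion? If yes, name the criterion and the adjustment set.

desc(C)\{C}={D}; candidates ⊆ {B,E,J,L,Q,R,W}.
size 0: {}; under {} C still reaches {B,D,E,J,L,Q,R,W} ∋ D.
{B}: C⊥D given {B} in G with C→· removed — back-door holds.
P(D|do(C)) = Σ_{B} P(D|C,B)·P(B).

P(D|do(C)): backdoor, adjust for {B}.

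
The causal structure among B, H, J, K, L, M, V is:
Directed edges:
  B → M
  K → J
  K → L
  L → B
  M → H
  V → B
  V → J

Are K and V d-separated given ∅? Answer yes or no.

Yes — K ⊥ V | ∅.

Bayes-Ball from K | ∅ reaches {B,H,J,L,M}.
V ∉ reach(K|∅) ⇒ K ⊥ V | ∅.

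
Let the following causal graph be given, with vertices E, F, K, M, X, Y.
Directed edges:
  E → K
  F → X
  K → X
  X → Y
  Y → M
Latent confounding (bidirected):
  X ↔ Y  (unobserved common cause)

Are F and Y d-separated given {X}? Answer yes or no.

No — F and Y are d-connected given {X}.

Bayes-Ball from F | {X} reaches {E,K,M,Y}.
Y ∈ reach(F|{X}) ⇒ F ⊥̸ Y | {X}.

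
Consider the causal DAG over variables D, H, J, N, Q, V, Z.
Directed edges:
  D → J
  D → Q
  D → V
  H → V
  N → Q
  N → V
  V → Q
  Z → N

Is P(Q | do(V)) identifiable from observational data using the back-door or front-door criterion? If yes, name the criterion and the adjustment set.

P(Q|do(V)): backdoor, adjust for {D, N}.

desc(V)\{V}={Q}; candidates ⊆ {D,H,J,N,Z}.
size 0: {}; under {} V still reaches {D,H,J,N,Q,Z} ∋ Q.
size 1: {D}, {H}, {J} …(+2); under {D} V still reaches {H,N,Q,Z} ∋ Q.
{D,N}: V⊥Q given {D,N} in G with V→· removed — back-door holds.
P(Q|do(V)) = Σ_{D,N} P(Q|V,D,N)·P(D,N).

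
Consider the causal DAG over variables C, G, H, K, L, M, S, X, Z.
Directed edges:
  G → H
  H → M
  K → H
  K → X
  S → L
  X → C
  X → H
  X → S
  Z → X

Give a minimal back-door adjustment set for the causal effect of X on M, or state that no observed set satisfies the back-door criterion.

X→M: minimal back-door set {K}.

desc(X)\{X}={C,H,L,M,S}; candidates ⊆ {G,K,Z}.
size 0: {}; under {} X still reaches {H,K,M,Z} ∋ M.
{K}: X⊥M given {K} in G with X→· removed — back-door holds.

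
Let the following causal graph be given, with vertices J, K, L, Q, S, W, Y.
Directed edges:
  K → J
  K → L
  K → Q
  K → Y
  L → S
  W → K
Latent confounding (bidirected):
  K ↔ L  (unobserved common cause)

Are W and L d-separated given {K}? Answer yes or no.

Bayes-Ball from W | {K} reaches {L,S}.
L ∈ reach(W|{K}) ⇒ W ⊥̸ L | {K}.

No — W and L are d-connected given {K}.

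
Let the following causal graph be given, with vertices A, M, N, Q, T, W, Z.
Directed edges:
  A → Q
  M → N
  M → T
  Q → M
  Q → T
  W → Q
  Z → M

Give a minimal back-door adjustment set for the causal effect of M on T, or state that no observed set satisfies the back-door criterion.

desc(M)\{M}={N,T}; candidates ⊆ {A,Q,W,Z}.
size 0: {}; under {} M still reaches {A,Q,T,W,Z} ∋ T.
{Q}: M⊥T given {Q} in G with M→· removed — back-door holds.

M→T: minimal back-door set {Q}.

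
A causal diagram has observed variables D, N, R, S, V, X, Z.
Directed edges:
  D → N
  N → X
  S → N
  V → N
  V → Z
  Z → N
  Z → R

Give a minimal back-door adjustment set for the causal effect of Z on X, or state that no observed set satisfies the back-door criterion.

desc(Z)\{Z}={N,R,X}; candidates ⊆ {D,S,V}.
size 0: {}; under {} Z still reaches {N,V,X} ∋ X.
{V}: Z⊥X given {V} in G with Z→· removed — back-door holds.

Z→X: minimal back-door set {V}.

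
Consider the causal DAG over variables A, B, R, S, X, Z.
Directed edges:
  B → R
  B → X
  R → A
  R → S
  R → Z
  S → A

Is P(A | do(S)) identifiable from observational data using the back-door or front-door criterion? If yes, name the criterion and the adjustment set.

P(A|do(S)): backdoor, adjust for {R}.

desc(S)\{S}={A}; candidates ⊆ {B,R,X,Z}.
size 0: {}; under {} S still reaches {A,B,R,X,Z} ∋ A.
{R}: S⊥A given {R} in G with S→· removed — back-door holds.
P(A|do(S)) = Σ_{R} P(A|S,R)·P(R).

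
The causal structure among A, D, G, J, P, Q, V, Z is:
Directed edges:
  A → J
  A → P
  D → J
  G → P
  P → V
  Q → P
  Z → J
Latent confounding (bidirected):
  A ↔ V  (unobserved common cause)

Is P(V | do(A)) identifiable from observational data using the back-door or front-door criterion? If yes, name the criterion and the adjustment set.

desc(A)\{A}={J,P,V}; candidates ⊆ {D,G,Q,Z}.
A↔V: latent back-door arc(s) into A.
size 0: {}; under {} A still reaches {V} ∋ V.
size 1: {D}, {G}, {Q} …(+1); under {D} A still reaches {V} ∋ V.
size 2: {D,G}, {D,Q}, {D,Z} …(+3); under {D,G} A still reaches {V} ∋ V.
A↔V cannot be blocked by any observed set — no back-door set.
{P}: (i) intercepts every directed A→V path; (ii) no back-door A→{P}; (iii) {A} blocks every back-door {P}→V. Front-door holds.
P(V|do(A)) = Σ_{P} P(P|A) Σ_{A'} P(V|P,A')P(A').

P(V|do(A)): frontdoor, adjust for {P}.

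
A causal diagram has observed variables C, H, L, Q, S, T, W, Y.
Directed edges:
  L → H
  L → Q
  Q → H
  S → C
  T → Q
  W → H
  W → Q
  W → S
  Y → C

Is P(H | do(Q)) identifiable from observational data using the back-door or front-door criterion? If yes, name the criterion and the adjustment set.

P(H|do(Q)): backdoor, adjust for {L, W}.

desc(Q)\{Q}={H}; candidates ⊆ {C,L,S,T,W,Y}.
size 0: {}; under {} Q still reaches {C,H,L,S,T,W} ∋ H.
size 1: {C}, {L}, {S} …(+3); under {C} Q still reaches {H,L,S,T,W,Y} ∋ H.
{L,W}: Q⊥H given {L,W} in G with Q→· removed — back-door holds.
P(H|do(Q)) = Σ_{L,W} P(H|Q,L,W)·P(L,W).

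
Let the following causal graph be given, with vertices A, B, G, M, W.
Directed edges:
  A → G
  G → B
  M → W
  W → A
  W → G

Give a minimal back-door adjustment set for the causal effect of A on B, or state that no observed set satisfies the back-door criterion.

A→B: minimal back-door set {W}.

desc(A)\{A}={B,G}; candidates ⊆ {M,W}.
size 0: {}; under {} A still reaches {B,G,M,W} ∋ B.
{W}: A⊥B given {W} in G with A→· removed — back-door holds.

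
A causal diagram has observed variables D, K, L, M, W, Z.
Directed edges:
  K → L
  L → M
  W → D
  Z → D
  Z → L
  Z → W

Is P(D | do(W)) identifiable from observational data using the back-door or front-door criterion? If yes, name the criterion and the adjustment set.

P(D|do(W)): backdoor, adjust for {Z}.

desc(W)\{W}={D}; candidates ⊆ {K,L,M,Z}.
size 0: {}; under {} W still reaches {D,L,M,Z} ∋ D.
{Z}: W⊥D given {Z} in G with W→· removed — back-door holds.
P(D|do(W)) = Σ_{Z} P(D|W,Z)·P(Z).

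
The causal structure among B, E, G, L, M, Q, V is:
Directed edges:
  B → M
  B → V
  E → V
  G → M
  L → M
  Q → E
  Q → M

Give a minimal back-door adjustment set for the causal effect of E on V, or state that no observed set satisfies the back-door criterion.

desc(E)\{E}={V}; candidates ⊆ {B,G,L,M,Q}.
∅: E⊥V given ∅ in G with E→· removed — back-door holds.

E→V: minimal back-door set ∅.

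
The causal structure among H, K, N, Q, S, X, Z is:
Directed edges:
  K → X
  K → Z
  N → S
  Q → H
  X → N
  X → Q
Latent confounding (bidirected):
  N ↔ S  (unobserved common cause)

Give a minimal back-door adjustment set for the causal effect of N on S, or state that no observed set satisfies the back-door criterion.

desc(N)\{N}={S}; candidates ⊆ {H,K,Q,X,Z}.
N↔S: latent back-door arc(s) into N.
size 0: {}; under {} N still reaches {H,K,Q,S,X,Z} ∋ S.
size 1: {H}, {K}, {Q} …(+2); under {H} N still reaches {K,Q,S,X,Z} ∋ S.
size 2: {H,K}, {H,Q}, {H,X} …(+7); under {H,K} N still reaches {Q,S,X} ∋ S.
N↔S cannot be blocked by any observed set — no back-door set.

N→S: no observed back-door set.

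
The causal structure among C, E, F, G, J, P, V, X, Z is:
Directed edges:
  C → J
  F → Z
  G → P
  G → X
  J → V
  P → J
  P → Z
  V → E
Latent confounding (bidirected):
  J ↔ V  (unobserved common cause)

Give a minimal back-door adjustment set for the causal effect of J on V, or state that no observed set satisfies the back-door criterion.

desc(J)\{J}={E,V}; candidates ⊆ {C,F,G,P,X,Z}.
J↔V: latent back-door arc(s) into J.
size 0: {}; under {} J still reaches {C,E,G,P,V,X,Z} ∋ V.
size 1: {C}, {F}, {G} …(+3); under {C} J still reaches {E,G,P,V,X,Z} ∋ V.
size 2: {C,F}, {C,G}, {C,P} …(+12); under {C,F} J still reaches {E,G,P,V,X,Z} ∋ V.
J↔V cannot be blocked by any observed set — no back-door set.

J→V: no observed back-door set.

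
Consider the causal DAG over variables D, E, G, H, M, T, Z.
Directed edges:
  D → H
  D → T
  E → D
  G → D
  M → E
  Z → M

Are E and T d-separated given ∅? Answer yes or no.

No — E and T are d-connected given ∅.

Bayes-Ball from E | ∅ reaches {D,H,M,T,Z}.
T ∈ reach(E|∅) ⇒ E ⊥̸ T | ∅.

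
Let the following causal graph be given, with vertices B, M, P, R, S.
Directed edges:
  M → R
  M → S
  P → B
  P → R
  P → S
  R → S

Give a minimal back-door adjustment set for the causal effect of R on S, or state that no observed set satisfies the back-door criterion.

R→S: minimal back-door set {M, P}.

desc(R)\{R}={S}; candidates ⊆ {B,M,P}.
size 0: {}; under {} R still reaches {B,M,P,S} ∋ S.
size 1: {B}, {M}, {P}; under {B} R still reaches {M,P,S} ∋ S.
{M,P}: R⊥S given {M,P} in G with R→· removed — back-door holds.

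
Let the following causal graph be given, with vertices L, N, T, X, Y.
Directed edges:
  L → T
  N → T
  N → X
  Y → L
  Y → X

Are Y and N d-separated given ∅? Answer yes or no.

Yes — Y ⊥ N | ∅.

Bayes-Ball from Y | ∅ reaches {L,T,X}.
N ∉ reach(Y|∅) ⇒ Y ⊥ N | ∅.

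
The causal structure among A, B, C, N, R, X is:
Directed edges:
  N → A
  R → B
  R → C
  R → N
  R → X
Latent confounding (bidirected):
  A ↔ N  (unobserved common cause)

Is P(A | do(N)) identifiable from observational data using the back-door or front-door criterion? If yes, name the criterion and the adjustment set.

P(A|do(N)): not identifiable (no BD/FD set).

desc(N)\{N}={A}; candidates ⊆ {B,C,R,X}.
N↔A: latent back-door arc(s) into N.
size 0: {}; under {} N still reaches {A,B,C,R,X} ∋ A.
size 1: {B}, {C}, {R} …(+1); under {B} N still reaches {A,C,R,X} ∋ A.
size 2: {B,C}, {B,R}, {B,X} …(+3); under {B,C} N still reaches {A,R,X} ∋ A.
N↔A cannot be blocked by any observed set — no back-door set.
No mediator lies on a directed N→…→A path.
Neither criterion identifies P(A|do(N)) in this graph.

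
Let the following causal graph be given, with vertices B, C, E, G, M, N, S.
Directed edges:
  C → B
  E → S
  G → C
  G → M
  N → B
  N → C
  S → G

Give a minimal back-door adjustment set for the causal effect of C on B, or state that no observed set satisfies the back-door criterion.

C→B: minimal back-door set {N}.

desc(C)\{C}={B}; candidates ⊆ {E,G,M,N,S}.
size 0: {}; under {} C still reaches {B,E,G,M,N,S} ∋ B.
{N}: C⊥B given {N} in G with C→· removed — back-door holds.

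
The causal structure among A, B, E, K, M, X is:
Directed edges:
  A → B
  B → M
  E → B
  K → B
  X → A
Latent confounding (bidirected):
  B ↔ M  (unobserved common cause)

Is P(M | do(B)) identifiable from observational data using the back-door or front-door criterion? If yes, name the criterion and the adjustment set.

P(M|do(B)): not identifiable (no BD/FD set).

desc(B)\{B}={M}; candidates ⊆ {A,E,K,X}.
B↔M: latent back-door arc(s) into B.
size 0: {}; under {} B still reaches {A,E,K,M,X} ∋ M.
size 1: {A}, {E}, {K} …(+1); under {A} B still reaches {E,K,M} ∋ M.
size 2: {A,E}, {A,K}, {A,X} …(+3); under {A,E} B still reaches {K,M} ∋ M.
B↔M cannot be blocked by any observed set — no back-door set.
No mediator lies on a directed B→…→M path.
Neither criterion identifies P(M|do(B)) in this graph.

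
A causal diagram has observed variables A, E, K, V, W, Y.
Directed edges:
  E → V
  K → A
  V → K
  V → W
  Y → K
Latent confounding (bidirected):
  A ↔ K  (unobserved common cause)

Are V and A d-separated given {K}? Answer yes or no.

Bayes-Ball from V | {K} reaches {A,E,W,Y}.
A ∈ reach(V|{K}) ⇒ V ⊥̸ A | {K}.

No — V and A are d-connected given {K}.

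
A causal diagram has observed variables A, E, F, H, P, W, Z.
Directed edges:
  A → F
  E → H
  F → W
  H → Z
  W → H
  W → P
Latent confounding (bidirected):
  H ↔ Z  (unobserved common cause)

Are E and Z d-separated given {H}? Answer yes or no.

Bayes-Ball from E | {H} reaches {A,F,P,W,Z}.
Z ∈ reach(E|{H}) ⇒ E ⊥̸ Z | {H}.

No — E and Z are d-connected given {H}.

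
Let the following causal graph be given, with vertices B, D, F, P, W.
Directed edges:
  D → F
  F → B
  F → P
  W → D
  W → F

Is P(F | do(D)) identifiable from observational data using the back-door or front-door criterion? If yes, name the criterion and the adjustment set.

desc(D)\{D}={B,F,P}; candidates ⊆ {W}.
size 0: {}; under {} D still reaches {B,F,P,W} ∋ F.
{W}: D⊥F given {W} in G with D→· removed — back-door holds.
P(F|do(D)) = Σ_{W} P(F|D,W)·P(W).

P(F|do(D)): backdoor, adjust for {W}.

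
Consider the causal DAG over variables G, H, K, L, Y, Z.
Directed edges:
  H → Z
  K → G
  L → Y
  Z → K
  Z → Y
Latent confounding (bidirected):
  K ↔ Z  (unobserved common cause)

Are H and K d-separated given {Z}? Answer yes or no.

No — H and K are d-connected given {Z}.

Bayes-Ball from H | {Z} reaches {G,K}.
K ∈ reach(H|{Z}) ⇒ H ⊥̸ K | {Z}.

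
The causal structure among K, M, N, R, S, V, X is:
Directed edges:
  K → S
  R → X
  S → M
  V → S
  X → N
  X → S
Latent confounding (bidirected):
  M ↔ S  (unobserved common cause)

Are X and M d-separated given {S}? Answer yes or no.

Bayes-Ball from X | {S} reaches {K,M,N,R,V}.
M ∈ reach(X|{S}) ⇒ X ⊥̸ M | {S}.

No — X and M are d-connected given {S}.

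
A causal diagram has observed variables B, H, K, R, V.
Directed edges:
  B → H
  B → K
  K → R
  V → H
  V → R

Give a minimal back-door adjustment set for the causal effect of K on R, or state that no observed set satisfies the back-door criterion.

desc(K)\{K}={R}; candidates ⊆ {B,H,V}.
∅: K⊥R given ∅ in G with K→· removed — back-door holds.

K→R: minimal back-door set ∅.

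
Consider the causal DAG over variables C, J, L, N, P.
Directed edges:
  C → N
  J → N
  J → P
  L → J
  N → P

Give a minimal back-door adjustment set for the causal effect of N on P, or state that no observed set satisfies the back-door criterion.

N→P: minimal back-door set {J}.

desc(N)\{N}={P}; candidates ⊆ {C,J,L}.
size 0: {}; under {} N still reaches {C,J,L,P} ∋ P.
{J}: N⊥P given {J} in G with N→· removed — back-door holds.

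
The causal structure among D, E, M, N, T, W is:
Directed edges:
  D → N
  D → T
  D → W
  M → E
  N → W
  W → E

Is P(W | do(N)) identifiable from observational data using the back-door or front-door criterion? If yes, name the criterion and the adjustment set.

P(W|do(N)): backdoor, adjust for {D}.

desc(N)\{N}={E,W}; candidates ⊆ {D,M,T}.
size 0: {}; under {} N still reaches {D,E,T,W} ∋ W.
{D}: N⊥W given {D} in G with N→· removed — back-door holds.
P(W|do(N)) = Σ_{D} P(W|N,D)·P(D).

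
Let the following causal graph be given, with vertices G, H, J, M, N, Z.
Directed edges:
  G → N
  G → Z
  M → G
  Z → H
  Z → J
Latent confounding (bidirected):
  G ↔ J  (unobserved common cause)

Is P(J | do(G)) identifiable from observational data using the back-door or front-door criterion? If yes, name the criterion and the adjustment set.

P(J|do(G)): frontdoor, adjust for {Z}.

desc(G)\{G}={H,J,N,Z}; candidates ⊆ {M}.
G↔J: latent back-door arc(s) into G.
size 0: {}; under {} G still reaches {J,M} ∋ J.
size 1: {M}; under {M} G still reaches {J} ∋ J.
G↔J cannot be blocked by any observed set — no back-door set.
{Z}: (i) intercepts every directed G→J path; (ii) no back-door G→{Z}; (iii) {G} blocks every back-door {Z}→J. Front-door holds.
P(J|do(G)) = Σ_{Z} P(Z|G) Σ_{G'} P(J|Z,G')P(G').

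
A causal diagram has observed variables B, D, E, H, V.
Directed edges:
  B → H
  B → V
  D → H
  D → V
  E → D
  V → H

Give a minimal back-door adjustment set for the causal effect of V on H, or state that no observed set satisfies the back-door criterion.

V→H: minimal back-door set {B, D}.

desc(V)\{V}={H}; candidates ⊆ {B,D,E}.
size 0: {}; under {} V still reaches {B,D,E,H} ∋ H.
size 1: {B}, {D}, {E}; under {B} V still reaches {D,E,H} ∋ H.
{B,D}: V⊥H given {B,D} in G with V→· removed — back-door holds.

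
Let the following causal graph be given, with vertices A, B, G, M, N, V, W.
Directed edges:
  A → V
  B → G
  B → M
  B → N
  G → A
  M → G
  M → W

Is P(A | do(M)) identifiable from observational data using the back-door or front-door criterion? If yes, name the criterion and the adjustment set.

desc(M)\{M}={A,G,V,W}; candidates ⊆ {B,N}.
size 0: {}; under {} M still reaches {A,B,G,N,V} ∋ A.
{B}: M⊥A given {B} in G with M→· removed — back-door holds.
P(A|do(M)) = Σ_{B} P(A|M,B)·P(B).

P(A|do(M)): backdoor, adjust for {B}.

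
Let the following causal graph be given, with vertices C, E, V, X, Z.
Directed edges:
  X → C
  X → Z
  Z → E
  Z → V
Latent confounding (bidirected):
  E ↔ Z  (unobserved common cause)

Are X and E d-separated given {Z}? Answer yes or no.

Bayes-Ball from X | {Z} reaches {C,E}.
E ∈ reach(X|{Z}) ⇒ X ⊥̸ E | {Z}.

No — X and E are d-connected given {Z}.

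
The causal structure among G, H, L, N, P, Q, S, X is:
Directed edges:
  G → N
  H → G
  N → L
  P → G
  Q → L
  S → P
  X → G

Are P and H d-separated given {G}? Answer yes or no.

Bayes-Ball from P | {G} reaches {H,S,X}.
H ∈ reach(P|{G}) ⇒ P ⊥̸ H | {G}.

No — P and H are d-connected given {G}.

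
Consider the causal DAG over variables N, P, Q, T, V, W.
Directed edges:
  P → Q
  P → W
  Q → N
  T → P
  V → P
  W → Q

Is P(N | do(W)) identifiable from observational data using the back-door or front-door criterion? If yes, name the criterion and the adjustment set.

desc(W)\{W}={N,Q}; candidates ⊆ {P,T,V}.
size 0: {}; under {} W still reaches {N,P,Q,T,V} ∋ N.
{P}: W⊥N given {P} in G with W→· removed — back-door holds.
P(N|do(W)) = Σ_{P} P(N|W,P)·P(P).

P(N|do(W)): backdoor, adjust for {P}.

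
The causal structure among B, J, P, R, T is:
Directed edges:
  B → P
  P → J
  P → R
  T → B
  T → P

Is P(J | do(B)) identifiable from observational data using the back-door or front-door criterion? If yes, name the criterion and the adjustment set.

desc(B)\{B}={J,P,R}; candidates ⊆ {T}.
size 0: {}; under {} B still reaches {J,P,R,T} ∋ J.
{T}: B⊥J given {T} in G with B→· removed — back-door holds.
P(J|do(B)) = Σ_{T} P(J|B,T)·P(T).

P(J|do(B)): backdoor, adjust for {T}.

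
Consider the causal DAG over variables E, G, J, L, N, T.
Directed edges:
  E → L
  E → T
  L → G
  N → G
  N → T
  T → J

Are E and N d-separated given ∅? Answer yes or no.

Bayes-Ball from E | ∅ reaches {G,J,L,T}.
N ∉ reach(E|∅) ⇒ E ⊥ N | ∅.

Yes — E ⊥ N | ∅.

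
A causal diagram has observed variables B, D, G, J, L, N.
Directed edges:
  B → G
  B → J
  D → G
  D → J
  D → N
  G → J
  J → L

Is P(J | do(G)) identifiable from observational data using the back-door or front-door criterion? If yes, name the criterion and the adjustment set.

desc(G)\{G}={J,L}; candidates ⊆ {B,D,N}.
size 0: {}; under {} G still reaches {B,D,J,L,N} ∋ J.
size 1: {B}, {D}, {N}; under {B} G still reaches {D,J,L,N} ∋ J.
{B,D}: G⊥J given {B,D} in G with G→· removed — back-door holds.
P(J|do(G)) = Σ_{B,D} P(J|G,B,D)·P(B,D).

P(J|do(G)): backdoor, adjust for {B, D}.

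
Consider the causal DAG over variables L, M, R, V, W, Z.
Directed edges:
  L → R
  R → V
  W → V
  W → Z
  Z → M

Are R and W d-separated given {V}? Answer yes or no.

No — R and W are d-connected given {V}.

Bayes-Ball from R | {V} reaches {L,M,W,Z}.
W ∈ reach(R|{V}) ⇒ R ⊥̸ W | {V}.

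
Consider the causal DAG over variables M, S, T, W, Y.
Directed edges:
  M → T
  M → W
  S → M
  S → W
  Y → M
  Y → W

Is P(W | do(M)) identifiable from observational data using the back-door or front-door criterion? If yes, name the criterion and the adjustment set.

desc(M)\{M}={T,W}; candidates ⊆ {S,Y}.
size 0: {}; under {} M still reaches {S,W,Y} ∋ W.
size 1: {S}, {Y}; under {S} M still reaches {W,Y} ∋ W.
{S,Y}: M⊥W given {S,Y} in G with M→· removed — back-door holds.
P(W|do(M)) = Σ_{S,Y} P(W|M,S,Y)·P(S,Y).

P(W|do(M)): backdoor, adjust for {S, Y}.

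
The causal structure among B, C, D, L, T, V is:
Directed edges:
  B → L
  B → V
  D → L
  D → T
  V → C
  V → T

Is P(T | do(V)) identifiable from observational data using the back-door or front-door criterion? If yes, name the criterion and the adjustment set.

desc(V)\{V}={C,T}; candidates ⊆ {B,D,L}.
∅: V⊥T given ∅ in G with V→· removed — back-door holds.
P(T|do(V)) = P(T|V) — no adjustment needed.

P(T|do(V)): backdoor, adjust for ∅.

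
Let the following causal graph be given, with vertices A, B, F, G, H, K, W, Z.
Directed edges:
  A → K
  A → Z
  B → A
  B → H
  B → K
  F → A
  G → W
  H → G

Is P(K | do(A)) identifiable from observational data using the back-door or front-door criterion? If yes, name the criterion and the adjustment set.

desc(A)\{A}={K,Z}; candidates ⊆ {B,F,G,H,W}.
size 0: {}; under {} A still reaches {B,F,G,H,K,W} ∋ K.
{B}: A⊥K given {B} in G with A→· removed — back-door holds.
P(K|do(A)) = Σ_{B} P(K|A,B)·P(B).

P(K|do(A)): backdoor, adjust for {B}.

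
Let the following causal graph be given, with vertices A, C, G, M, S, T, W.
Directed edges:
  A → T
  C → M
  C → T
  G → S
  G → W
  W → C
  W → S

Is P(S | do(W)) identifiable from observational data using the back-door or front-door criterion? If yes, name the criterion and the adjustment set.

P(S|do(W)): backdoor, adjust for {G}.

desc(W)\{W}={C,M,S,T}; candidates ⊆ {A,G}.
size 0: {}; under {} W still reaches {G,S} ∋ S.
{G}: W⊥S given {G} in G with W→· removed — back-door holds.
P(S|do(W)) = Σ_{G} P(S|W,G)·P(G).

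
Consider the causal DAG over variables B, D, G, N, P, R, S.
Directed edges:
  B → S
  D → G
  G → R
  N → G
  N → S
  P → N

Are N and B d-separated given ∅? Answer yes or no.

Yes — N ⊥ B | ∅.

Bayes-Ball from N | ∅ reaches {G,P,R,S}.
B ∉ reach(N|∅) ⇒ N ⊥ B | ∅.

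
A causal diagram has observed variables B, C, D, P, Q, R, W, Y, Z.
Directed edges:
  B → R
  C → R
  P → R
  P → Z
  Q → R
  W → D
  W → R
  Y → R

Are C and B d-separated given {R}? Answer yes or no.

No — C and B are d-connected given {R}.

Bayes-Ball from C | {R} reaches {B,D,P,Q,W,Y,Z}.
B ∈ reach(C|{R}) ⇒ C ⊥̸ B | {R}.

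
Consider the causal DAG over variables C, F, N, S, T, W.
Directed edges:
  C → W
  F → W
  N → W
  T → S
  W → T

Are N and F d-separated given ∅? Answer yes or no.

Bayes-Ball from N | ∅ reaches {S,T,W}.
F ∉ reach(N|∅) ⇒ N ⊥ F | ∅.

Yes — N ⊥ F | ∅.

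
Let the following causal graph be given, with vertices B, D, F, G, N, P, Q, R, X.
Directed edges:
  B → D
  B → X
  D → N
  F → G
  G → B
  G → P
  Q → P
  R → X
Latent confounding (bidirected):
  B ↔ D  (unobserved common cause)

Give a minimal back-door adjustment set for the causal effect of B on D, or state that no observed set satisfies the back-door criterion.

desc(B)\{B}={D,N,X}; candidates ⊆ {F,G,P,Q,R}.
B↔D: latent back-door arc(s) into B.
size 0: {}; under {} B still reaches {D,F,G,N,P} ∋ D.
size 1: {F}, {G}, {P} …(+2); under {F} B still reaches {D,G,N,P} ∋ D.
size 2: {F,G}, {F,P}, {F,Q} …(+7); under {F,G} B still reaches {D,N} ∋ D.
B↔D cannot be blocked by any observed set — no back-door set.

B→D: no observed back-door set.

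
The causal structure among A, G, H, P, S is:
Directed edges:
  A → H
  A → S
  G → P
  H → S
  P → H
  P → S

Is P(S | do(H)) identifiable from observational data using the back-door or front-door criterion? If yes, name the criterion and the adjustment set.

desc(H)\{H}={S}; candidates ⊆ {A,G,P}.
size 0: {}; under {} H still reaches {A,G,P,S} ∋ S.
size 1: {A}, {G}, {P}; under {A} H still reaches {G,P,S} ∋ S.
{A,P}: H⊥S given {A,P} in G with H→· removed — back-door holds.
P(S|do(H)) = Σ_{A,P} P(S|H,A,P)·P(A,P).

P(S|do(H)): backdoor, adjust for {A, P}.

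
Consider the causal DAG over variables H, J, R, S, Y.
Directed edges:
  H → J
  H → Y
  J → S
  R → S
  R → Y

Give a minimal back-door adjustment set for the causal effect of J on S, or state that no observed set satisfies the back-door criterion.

J→S: minimal back-door set ∅.

desc(J)\{J}={S}; candidates ⊆ {H,R,Y}.
∅: J⊥S given ∅ in G with J→· removed — back-door holds.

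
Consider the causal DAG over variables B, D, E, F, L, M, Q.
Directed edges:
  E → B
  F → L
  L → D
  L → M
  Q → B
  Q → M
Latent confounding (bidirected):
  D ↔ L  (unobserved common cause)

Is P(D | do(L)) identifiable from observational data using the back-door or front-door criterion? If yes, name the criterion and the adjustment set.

desc(L)\{L}={D,M}; candidates ⊆ {B,E,F,Q}.
L↔D: latent back-door arc(s) into L.
size 0: {}; under {} L still reaches {D,F} ∋ D.
size 1: {B}, {E}, {F} …(+1); under {B} L still reaches {D,F} ∋ D.
size 2: {B,E}, {B,F}, {B,Q} …(+3); under {B,E} L still reaches {D,F} ∋ D.
L↔D cannot be blocked by any observed set — no back-door set.
No mediator lies on a directed L→…→D path.
Neither criterion identifies P(D|do(L)) in this graph.

P(D|do(L)): not identifiable (no BD/FD set).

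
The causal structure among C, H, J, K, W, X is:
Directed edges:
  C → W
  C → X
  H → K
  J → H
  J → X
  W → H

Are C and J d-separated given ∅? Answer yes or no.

Yes — C ⊥ J | ∅.

Bayes-Ball from C | ∅ reaches {H,K,W,X}.
J ∉ reach(C|∅) ⇒ C ⊥ J | ∅.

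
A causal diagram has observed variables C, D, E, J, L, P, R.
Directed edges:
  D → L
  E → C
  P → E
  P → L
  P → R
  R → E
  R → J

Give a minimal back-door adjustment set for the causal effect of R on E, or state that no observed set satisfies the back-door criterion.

desc(R)\{R}={C,E,J}; candidates ⊆ {D,L,P}.
size 0: {}; under {} R still reaches {C,E,L,P} ∋ E.
{P}: R⊥E given {P} in G with R→· removed — back-door holds.

R→E: minimal back-door set {P}.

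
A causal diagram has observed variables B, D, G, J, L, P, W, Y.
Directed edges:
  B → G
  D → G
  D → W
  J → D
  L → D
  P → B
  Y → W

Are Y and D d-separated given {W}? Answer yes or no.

No — Y and D are d-connected given {W}.

Bayes-Ball from Y | {W} reaches {D,G,J,L}.
D ∈ reach(Y|{W}) ⇒ Y ⊥̸ D | {W}.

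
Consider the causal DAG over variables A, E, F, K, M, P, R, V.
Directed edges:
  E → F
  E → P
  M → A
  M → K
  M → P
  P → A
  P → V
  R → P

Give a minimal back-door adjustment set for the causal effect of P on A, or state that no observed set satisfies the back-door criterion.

P→A: minimal back-door set {M}.

desc(P)\{P}={A,V}; candidates ⊆ {E,F,K,M,R}.
size 0: {}; under {} P still reaches {A,E,F,K,M,R} ∋ A.
{M}: P⊥A given {M} in G with P→· removed — back-door holds.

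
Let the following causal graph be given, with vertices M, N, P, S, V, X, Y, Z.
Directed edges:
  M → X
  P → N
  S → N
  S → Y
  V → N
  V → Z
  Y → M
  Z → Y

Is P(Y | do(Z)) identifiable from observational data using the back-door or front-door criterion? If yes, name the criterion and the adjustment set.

P(Y|do(Z)): backdoor, adjust for ∅.

desc(Z)\{Z}={M,X,Y}; candidates ⊆ {N,P,S,V}.
∅: Z⊥Y given ∅ in G with Z→· removed — back-door holds.
P(Y|do(Z)) = P(Y|Z) — no adjustment needed.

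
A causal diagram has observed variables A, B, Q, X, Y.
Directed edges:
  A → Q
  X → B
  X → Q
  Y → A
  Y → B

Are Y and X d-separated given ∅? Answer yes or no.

Bayes-Ball from Y | ∅ reaches {A,B,Q}.
X ∉ reach(Y|∅) ⇒ Y ⊥ X | ∅.

Yes — Y ⊥ X | ∅.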